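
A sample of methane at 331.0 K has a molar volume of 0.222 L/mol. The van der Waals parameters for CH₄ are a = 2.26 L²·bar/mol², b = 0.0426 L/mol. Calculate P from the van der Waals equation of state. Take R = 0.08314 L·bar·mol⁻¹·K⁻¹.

P = RT/(V_m − b) − a/V_m²
RT/(V_m − b) = (0.08314)(331.0)/(0.222 − 0.0426) = 27.519/0.17940 = 153.39 bar
a/V_m² = 2.26/(0.222)² = 45.857 bar
P = 153.39 − 45.857 = 107.5 bar

P ≈ 107.5 bar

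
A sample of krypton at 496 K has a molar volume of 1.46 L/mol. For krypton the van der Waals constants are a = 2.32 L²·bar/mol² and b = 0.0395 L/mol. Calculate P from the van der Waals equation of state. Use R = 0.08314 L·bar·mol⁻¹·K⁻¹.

P ≈ 27.94 bar

P = RT/(V_m − b) − a/V_m²
RT/(V_m − b) = (0.08314)(496)/(1.46 − 0.0395) = 41.237/1.4205 = 29.030 bar
a/V_m² = 2.32/(1.46)² = 1.0884 bar
P = 29.030 − 1.0884 = 27.94 bar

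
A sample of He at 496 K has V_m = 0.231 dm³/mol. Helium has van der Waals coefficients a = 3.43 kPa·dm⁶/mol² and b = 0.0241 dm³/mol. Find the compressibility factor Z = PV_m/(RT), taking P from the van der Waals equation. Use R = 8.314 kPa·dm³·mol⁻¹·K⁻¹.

P = RT/(V_m − b) − a/V_m² = (8.314)(496)/(0.231 − 0.0241) − 3.43/(0.231)²
  = 4123.7/0.20690 − 64.279 = 19931 − 64.279 = 19867 kPa
Z = PV_m/(RT) = (19867)(0.231)/((8.314)(496)) = 4589.3/4123.7 = 1.113

Z ≈ 1.113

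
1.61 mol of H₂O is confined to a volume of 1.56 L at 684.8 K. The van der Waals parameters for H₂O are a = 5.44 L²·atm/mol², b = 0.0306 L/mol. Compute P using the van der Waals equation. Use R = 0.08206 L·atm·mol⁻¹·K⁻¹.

P = nRT/(V − nb) − a n²/V²
nRT/(V − nb) = (1.61)(0.08206)(684.8)/(1.56 − 1.61×0.0306) = 90.473/1.5107 = 59.888 atm
a n²/V² = (5.44)(1.61)²/(1.56)² = 5.7943 atm
P = 59.888 − 5.7943 = 54.09 atm

P ≈ 54.09 atm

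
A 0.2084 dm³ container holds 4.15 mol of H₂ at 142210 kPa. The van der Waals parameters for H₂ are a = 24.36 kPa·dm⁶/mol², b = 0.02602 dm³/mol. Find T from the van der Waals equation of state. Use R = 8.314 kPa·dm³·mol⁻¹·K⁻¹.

T = (P + a n²/V²)(V − nb)/(nR)
P + a n²/V² = 142210 + (24.36)(4.15)²/(0.2084)² = 151870 kPa
V − nb = 0.2084 − (4.15)(0.02602) = 0.10042 dm³
T = (151870)(0.10042)/((4.15)(8.314)) = 442.0 K

T ≈ 442.0 K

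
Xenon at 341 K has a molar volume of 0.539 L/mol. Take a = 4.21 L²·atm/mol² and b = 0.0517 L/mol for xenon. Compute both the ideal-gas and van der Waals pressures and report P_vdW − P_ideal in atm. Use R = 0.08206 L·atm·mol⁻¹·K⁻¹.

ΔP ≈ -8.983 atm

Ideal: P_ideal = RT/V_m = (0.08206)(341)/0.539 = 51.9155 atm
vdW: P = RT/(V_m − b) − a/V_m² = 27.9825/0.487300 − 4.21/0.290521 = 57.4236 − 14.4912 = 42.9324 atm
ΔP = 42.9324 − 51.9155 = -8.983 atm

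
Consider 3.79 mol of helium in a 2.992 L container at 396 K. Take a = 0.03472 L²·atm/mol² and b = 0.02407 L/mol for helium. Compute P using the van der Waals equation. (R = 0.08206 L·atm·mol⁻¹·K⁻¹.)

P = nRT/(V − nb) − a n²/V²
nRT/(V − nb) = (3.79)(0.08206)(396)/(2.992 − 3.79×0.02407) = 123.16/2.9008 = 42.457 atm
a n²/V² = (0.03472)(3.79)²/(2.992)² = 0.055710 atm
P = 42.457 − 0.055710 = 42.40 atm

P ≈ 42.40 atm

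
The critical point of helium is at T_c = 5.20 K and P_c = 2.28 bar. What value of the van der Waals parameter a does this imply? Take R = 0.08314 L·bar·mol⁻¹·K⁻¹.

From T_c = 8a/(27Rb) and P_c = a/(27b²): a = 27 R² T_c²/(64 P_c).
a = 27×(0.08314)²×(5.20)²/(64×2.28) = 5.0465/145.92 = 0.03458 L²·bar/mol²

a ≈ 0.03458 L²·bar/mol²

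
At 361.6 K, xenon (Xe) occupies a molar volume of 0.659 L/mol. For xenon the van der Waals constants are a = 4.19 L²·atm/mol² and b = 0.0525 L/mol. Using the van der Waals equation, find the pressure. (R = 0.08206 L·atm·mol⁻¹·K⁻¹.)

P ≈ 39.28 atm

P = RT/(V_m − b) − a/V_m²
RT/(V_m − b) = (0.08206)(361.6)/(0.659 − 0.0525) = 29.673/0.60650 = 48.925 atm
a/V_m² = 4.19/(0.659)² = 9.6481 atm
P = 48.925 − 9.6481 = 39.28 atm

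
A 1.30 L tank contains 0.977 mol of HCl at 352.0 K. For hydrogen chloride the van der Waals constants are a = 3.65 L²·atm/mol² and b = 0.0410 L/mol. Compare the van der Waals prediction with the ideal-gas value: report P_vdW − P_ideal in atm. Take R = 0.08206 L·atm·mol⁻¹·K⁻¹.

Ideal: P_ideal = nRT/V = (0.977)(0.08206)(352.0)/1.30 = 21.7083 atm
vdW: P = nRT/(V − nb) − a n²/V² = 28.2208/1.25994 − 3.48403/1.69000 = 22.3985 − 2.06156 = 20.3369 atm
ΔP = 20.3369 − 21.7083 = -1.371 atm

ΔP ≈ -1.371 atm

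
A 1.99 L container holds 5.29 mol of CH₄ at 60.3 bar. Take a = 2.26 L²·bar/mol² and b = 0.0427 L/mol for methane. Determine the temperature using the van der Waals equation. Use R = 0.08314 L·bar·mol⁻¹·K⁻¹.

T ≈ 305.9 K

T = (P + a n²/V²)(V − nb)/(nR)
P + a n²/V² = 60.3 + (2.26)(5.29)²/(1.99)² = 76.270 bar
V − nb = 1.99 − (5.29)(0.0427) = 1.7641 L
T = (76.270)(1.7641)/((5.29)(0.08314)) = 305.9 K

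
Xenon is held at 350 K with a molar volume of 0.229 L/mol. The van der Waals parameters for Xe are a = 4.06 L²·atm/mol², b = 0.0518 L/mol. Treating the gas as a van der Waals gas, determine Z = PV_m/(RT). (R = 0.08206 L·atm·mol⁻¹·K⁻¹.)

P = RT/(V_m − b) − a/V_m² = (0.08206)(350)/(0.229 − 0.0518) − 4.06/(0.229)²
  = 28.721/0.17720 − 77.420 = 162.08 − 77.420 = 84.66 atm
Z = PV_m/(RT) = (84.66)(0.229)/((0.08206)(350)) = 19.387/28.721 = 0.6750

Z ≈ 0.6750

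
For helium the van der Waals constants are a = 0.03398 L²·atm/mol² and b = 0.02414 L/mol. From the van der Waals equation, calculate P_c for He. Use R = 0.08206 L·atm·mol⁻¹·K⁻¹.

For a van der Waals gas, P_c = a/(27b²).
P_c = 0.03398/(27×(0.02414)²) = 0.03398/0.015734 = 2.160 atm

P_c ≈ 2.160 atm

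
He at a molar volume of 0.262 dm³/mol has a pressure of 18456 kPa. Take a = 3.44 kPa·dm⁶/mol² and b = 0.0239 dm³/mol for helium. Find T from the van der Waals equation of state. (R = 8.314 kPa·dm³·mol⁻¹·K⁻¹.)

T ≈ 530.0 K

T = (P + a/V_m²)(V_m − b)/R
P + a/V_m² = 18456 + 3.44/(0.262)² = 18506 kPa
V_m − b = 0.262 − 0.0239 = 0.23810 dm³/mol
T = (18506)(0.23810)/8.314 = 530.0 K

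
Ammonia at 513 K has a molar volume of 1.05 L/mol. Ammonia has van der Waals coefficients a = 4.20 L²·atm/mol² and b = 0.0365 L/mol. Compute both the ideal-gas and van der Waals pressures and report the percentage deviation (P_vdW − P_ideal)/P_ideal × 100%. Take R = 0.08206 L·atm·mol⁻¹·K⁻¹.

-5.90 %

Ideal: P_ideal = RT/V_m = (0.08206)(513)/1.05 = 40.0922 atm
vdW: P = RT/(V_m − b) − a/V_m² = 42.0968/1.01350 − 4.20/1.10250 = 41.5361 − 3.80952 = 37.7266 atm
% deviation = (37.7266 − 40.0922)/40.0922 × 100% = -5.90%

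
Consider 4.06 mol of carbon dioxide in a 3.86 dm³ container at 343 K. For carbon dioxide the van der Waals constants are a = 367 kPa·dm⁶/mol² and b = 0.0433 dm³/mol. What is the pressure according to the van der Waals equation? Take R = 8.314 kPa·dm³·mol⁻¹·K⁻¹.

P ≈ 2737 kPa

P = nRT/(V − nb) − a n²/V²
nRT/(V − nb) = (4.06)(8.314)(343)/(3.86 − 4.06×0.0433) = 11578/3.6842 = 3142.6 kPa
a n²/V² = (367)(4.06)²/(3.86)² = 406.02 kPa
P = 3142.6 − 406.02 = 2737 kPa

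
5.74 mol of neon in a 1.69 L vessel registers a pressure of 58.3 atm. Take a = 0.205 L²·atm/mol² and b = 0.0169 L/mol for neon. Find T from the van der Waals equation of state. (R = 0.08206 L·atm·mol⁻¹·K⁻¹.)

T ≈ 205.2 K

T = (P + a n²/V²)(V − nb)/(nR)
P + a n²/V² = 58.3 + (0.205)(5.74)²/(1.69)² = 60.665 atm
V − nb = 1.69 − (5.74)(0.0169) = 1.5930 L
T = (60.665)(1.5930)/((5.74)(0.08206)) = 205.2 K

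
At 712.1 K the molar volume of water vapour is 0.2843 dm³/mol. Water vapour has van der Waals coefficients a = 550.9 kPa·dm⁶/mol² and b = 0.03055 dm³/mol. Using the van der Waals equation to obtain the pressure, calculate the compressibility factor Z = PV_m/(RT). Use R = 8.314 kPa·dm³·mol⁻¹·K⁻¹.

P = RT/(V_m − b) − a/V_m² = (8.314)(712.1)/(0.2843 − 0.03055) − 550.9/(0.2843)²
  = 5920.4/0.25375 − 6815.8 = 23332 − 6815.8 = 16516 kPa
Z = PV_m/(RT) = (16516)(0.2843)/((8.314)(712.1)) = 4695.5/5920.4 = 0.7931

Z ≈ 0.7931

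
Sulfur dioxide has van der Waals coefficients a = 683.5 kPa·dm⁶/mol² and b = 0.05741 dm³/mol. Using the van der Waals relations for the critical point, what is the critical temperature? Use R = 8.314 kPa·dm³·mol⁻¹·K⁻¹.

For a van der Waals gas, T_c = 8a/(27Rb).
T_c = 8×683.5/(27×8.314×0.05741) = 5468.0/12.887 = 424.3 K

T_c ≈ 424.3 K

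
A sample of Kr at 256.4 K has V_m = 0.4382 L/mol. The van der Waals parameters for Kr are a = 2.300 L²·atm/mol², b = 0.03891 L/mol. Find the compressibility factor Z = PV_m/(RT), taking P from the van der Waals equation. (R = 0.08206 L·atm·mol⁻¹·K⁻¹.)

Z ≈ 0.8480

P = RT/(V_m − b) − a/V_m² = (0.08206)(256.4)/(0.4382 − 0.03891) − 2.300/(0.4382)²
  = 21.040/0.39929 − 11.978 = 52.694 − 11.978 = 40.716 atm
Z = PV_m/(RT) = (40.716)(0.4382)/((0.08206)(256.4)) = 17.842/21.040 = 0.8480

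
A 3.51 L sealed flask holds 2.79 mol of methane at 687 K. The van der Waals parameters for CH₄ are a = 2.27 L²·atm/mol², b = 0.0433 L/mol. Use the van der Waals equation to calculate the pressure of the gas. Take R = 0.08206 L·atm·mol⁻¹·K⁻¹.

P ≈ 44.97 atm

P = nRT/(V − nb) − a n²/V²
nRT/(V − nb) = (2.79)(0.08206)(687)/(3.51 − 2.79×0.0433) = 157.29/3.3892 = 46.409 atm
a n²/V² = (2.27)(2.79)²/(3.51)² = 1.4342 atm
P = 46.409 − 1.4342 = 44.97 atm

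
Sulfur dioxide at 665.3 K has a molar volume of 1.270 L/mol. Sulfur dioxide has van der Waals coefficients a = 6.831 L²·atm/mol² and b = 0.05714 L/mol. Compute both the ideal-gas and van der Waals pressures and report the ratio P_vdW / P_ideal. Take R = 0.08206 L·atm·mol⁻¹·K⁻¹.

Ideal: P_ideal = RT/V_m = (0.08206)(665.3)/1.270 = 42.9878 atm
vdW: P = RT/(V_m − b) − a/V_m² = 54.5945/1.21286 − 6.831/1.61290 = 45.0130 − 4.23523 = 40.7778 atm
Ratio = 40.7778/42.9878 = 0.9486

P_vdW / P_ideal ≈ 0.9486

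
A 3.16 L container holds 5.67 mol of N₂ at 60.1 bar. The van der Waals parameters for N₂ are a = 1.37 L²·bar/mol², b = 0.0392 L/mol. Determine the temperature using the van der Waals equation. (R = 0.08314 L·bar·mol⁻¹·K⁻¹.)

T = (P + a n²/V²)(V − nb)/(nR)
P + a n²/V² = 60.1 + (1.37)(5.67)²/(3.16)² = 64.511 bar
V − nb = 3.16 − (5.67)(0.0392) = 2.9377 L
T = (64.511)(2.9377)/((5.67)(0.08314)) = 402.0 K

T ≈ 402.0 K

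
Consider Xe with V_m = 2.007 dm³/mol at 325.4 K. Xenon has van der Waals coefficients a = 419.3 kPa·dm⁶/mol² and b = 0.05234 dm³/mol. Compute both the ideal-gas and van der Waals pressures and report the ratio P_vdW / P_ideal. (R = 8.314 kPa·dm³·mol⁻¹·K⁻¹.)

P_vdW / P_ideal ≈ 0.9496

Ideal: P_ideal = RT/V_m = (8.314)(325.4)/2.007 = 1347.97 kPa
vdW: P = RT/(V_m − b) − a/V_m² = 2705.38/1.95466 − 419.3/4.02805 = 1384.07 − 104.095 = 1279.98 kPa
Ratio = 1279.98/1347.97 = 0.9496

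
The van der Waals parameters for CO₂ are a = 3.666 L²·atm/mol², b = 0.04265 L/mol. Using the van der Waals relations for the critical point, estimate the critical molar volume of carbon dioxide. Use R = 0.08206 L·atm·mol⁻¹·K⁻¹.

V_m,c ≈ 0.1280 L/mol

For a van der Waals gas, V_m,c = 3b.
V_m,c = 3×0.04265 = 0.1280 L/mol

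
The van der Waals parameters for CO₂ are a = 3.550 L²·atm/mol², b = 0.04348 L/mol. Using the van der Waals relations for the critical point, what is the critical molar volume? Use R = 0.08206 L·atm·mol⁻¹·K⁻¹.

For a van der Waals gas, V_m,c = 3b.
V_m,c = 3×0.04348 = 0.1304 L/mol

V_m,c ≈ 0.1304 L/mol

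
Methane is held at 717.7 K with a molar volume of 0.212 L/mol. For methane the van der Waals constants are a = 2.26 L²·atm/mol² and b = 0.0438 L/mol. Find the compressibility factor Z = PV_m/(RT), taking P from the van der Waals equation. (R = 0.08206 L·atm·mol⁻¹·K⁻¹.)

Z ≈ 1.079

P = RT/(V_m − b) − a/V_m² = (0.08206)(717.7)/(0.212 − 0.0438) − 2.26/(0.212)²
  = 58.894/0.16820 − 50.285 = 350.14 − 50.285 = 299.86 atm
Z = PV_m/(RT) = (299.86)(0.212)/((0.08206)(717.7)) = 63.570/58.894 = 1.079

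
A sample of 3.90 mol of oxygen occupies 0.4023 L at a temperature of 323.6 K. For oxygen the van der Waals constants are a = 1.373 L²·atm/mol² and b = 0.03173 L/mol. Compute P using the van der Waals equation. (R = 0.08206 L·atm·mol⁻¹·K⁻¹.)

P = nRT/(V − nb) − a n²/V²
nRT/(V − nb) = (3.90)(0.08206)(323.6)/(0.4023 − 3.90×0.03173) = 103.56/0.27855 = 371.78 atm
a n²/V² = (1.373)(3.90)²/(0.4023)² = 129.03 atm
P = 371.78 − 129.03 = 242.8 atm

P ≈ 242.8 atm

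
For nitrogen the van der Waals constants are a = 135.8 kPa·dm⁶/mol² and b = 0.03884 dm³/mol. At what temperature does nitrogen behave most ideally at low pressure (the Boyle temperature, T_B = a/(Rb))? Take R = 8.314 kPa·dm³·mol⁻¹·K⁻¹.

For a van der Waals gas the second virial coefficient B₂ = b − a/(RT) vanishes at T_B = a/(Rb).
T_B = 135.8/(8.314×0.03884) = 135.8/0.32292 = 420.5 K

T_B ≈ 420.5 K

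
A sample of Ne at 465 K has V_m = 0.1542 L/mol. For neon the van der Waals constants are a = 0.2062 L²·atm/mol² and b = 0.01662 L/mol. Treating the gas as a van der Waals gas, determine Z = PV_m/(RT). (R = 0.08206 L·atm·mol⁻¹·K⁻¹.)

Z ≈ 1.086

P = RT/(V_m − b) − a/V_m² = (0.08206)(465)/(0.1542 − 0.01662) − 0.2062/(0.1542)²
  = 38.158/0.13758 − 8.6720 = 277.35 − 8.6720 = 268.68 atm
Z = PV_m/(RT) = (268.68)(0.1542)/((0.08206)(465)) = 41.430/38.158 = 1.086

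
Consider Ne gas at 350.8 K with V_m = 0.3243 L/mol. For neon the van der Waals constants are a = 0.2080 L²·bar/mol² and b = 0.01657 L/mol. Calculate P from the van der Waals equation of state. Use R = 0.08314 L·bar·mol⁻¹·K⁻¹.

P ≈ 92.80 bar

P = RT/(V_m − b) − a/V_m²
RT/(V_m − b) = (0.08314)(350.8)/(0.3243 − 0.01657) = 29.166/0.30773 = 94.778 bar
a/V_m² = 0.2080/(0.3243)² = 1.9777 bar
P = 94.778 − 1.9777 = 92.80 bar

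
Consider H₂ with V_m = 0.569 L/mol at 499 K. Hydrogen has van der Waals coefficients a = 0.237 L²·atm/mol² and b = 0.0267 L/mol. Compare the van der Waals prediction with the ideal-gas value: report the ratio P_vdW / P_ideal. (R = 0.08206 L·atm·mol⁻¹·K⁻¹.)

Ideal: P_ideal = RT/V_m = (0.08206)(499)/0.569 = 71.9647 atm
vdW: P = RT/(V_m − b) − a/V_m² = 40.9479/0.542300 − 0.237/0.323761 = 75.5078 − 0.732021 = 74.7758 atm
Ratio = 74.7758/71.9647 = 1.039

P_vdW / P_ideal ≈ 1.039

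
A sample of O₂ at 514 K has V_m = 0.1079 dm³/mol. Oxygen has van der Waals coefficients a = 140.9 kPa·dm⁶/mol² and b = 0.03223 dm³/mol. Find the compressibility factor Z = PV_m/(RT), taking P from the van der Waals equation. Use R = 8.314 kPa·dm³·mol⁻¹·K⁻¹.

P = RT/(V_m − b) − a/V_m² = (8.314)(514)/(0.1079 − 0.03223) − 140.9/(0.1079)²
  = 4273.4/0.075670 − 12102 = 56474 − 12102 = 44372 kPa
Z = PV_m/(RT) = (44372)(0.1079)/((8.314)(514)) = 4787.7/4273.4 = 1.120

Z ≈ 1.120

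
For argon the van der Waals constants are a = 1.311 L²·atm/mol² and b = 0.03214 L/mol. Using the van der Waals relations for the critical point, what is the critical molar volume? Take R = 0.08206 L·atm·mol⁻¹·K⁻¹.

V_m,c ≈ 0.09642 L/mol

For a van der Waals gas, V_m,c = 3b.
V_m,c = 3×0.03214 = 0.09642 L/mol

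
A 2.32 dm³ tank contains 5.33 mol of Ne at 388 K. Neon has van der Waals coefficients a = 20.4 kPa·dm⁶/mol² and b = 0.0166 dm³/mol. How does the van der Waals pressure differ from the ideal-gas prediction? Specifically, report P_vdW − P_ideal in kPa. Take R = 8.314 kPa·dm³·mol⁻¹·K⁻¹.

ΔP ≈ 186.2 kPa

Ideal: P_ideal = nRT/V = (5.33)(8.314)(388)/2.32 = 7411.07 kPa
vdW: P = nRT/(V − nb) − a n²/V² = 17193.7/2.23152 − 579.542/5.38240 = 7704.93 − 107.674 = 7597.26 kPa
ΔP = 7597.26 − 7411.07 = 186.2 kPa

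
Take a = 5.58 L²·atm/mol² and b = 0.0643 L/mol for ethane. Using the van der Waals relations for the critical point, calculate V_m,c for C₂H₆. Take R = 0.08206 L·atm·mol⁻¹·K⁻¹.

V_m,c ≈ 0.1929 L/mol

For a van der Waals gas, V_m,c = 3b.
V_m,c = 3×0.0643 = 0.1929 L/mol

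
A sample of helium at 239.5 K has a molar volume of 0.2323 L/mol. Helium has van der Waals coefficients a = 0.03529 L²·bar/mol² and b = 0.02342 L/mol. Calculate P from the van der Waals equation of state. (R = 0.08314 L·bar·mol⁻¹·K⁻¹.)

P = RT/(V_m − b) − a/V_m²
RT/(V_m − b) = (0.08314)(239.5)/(0.2323 − 0.02342) = 19.912/0.20888 = 95.327 bar
a/V_m² = 0.03529/(0.2323)² = 0.65396 bar
P = 95.327 − 0.65396 = 94.67 bar

P ≈ 94.67 bar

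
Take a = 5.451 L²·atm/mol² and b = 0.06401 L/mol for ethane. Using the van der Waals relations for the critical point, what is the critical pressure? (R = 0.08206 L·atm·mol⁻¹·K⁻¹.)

P_c ≈ 49.27 atm

For a van der Waals gas, P_c = a/(27b²).
P_c = 5.451/(27×(0.06401)²) = 5.451/0.11063 = 49.27 atm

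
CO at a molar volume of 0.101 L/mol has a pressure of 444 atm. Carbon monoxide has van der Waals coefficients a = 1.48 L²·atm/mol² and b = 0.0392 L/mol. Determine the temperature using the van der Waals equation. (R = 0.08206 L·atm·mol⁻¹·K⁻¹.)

T = (P + a/V_m²)(V_m − b)/R
P + a/V_m² = 444 + 1.48/(0.101)² = 589.08 atm
V_m − b = 0.101 − 0.0392 = 0.061800 L/mol
T = (589.08)(0.061800)/0.08206 = 443.6 K

T ≈ 443.6 K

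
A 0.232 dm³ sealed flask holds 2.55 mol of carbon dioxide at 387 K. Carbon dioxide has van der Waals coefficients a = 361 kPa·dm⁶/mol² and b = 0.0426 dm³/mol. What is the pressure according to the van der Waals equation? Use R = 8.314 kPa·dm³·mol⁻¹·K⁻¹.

P = nRT/(V − nb) − a n²/V²
nRT/(V − nb) = (2.55)(8.314)(387)/(0.232 − 2.55×0.0426) = 8204.7/0.12337 = 66505 kPa
a n²/V² = (361)(2.55)²/(0.232)² = 43613 kPa
P = 66505 − 43613 = 22892 kPa

P ≈ 22892 kPa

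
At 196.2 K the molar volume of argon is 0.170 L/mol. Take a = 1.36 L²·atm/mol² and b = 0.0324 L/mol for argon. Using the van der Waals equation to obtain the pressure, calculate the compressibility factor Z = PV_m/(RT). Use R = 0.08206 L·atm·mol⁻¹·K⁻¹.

Z ≈ 0.7386

P = RT/(V_m − b) − a/V_m² = (0.08206)(196.2)/(0.170 − 0.0324) − 1.36/(0.170)²
  = 16.100/0.13760 − 47.059 = 117.01 − 47.059 = 69.95 atm
Z = PV_m/(RT) = (69.95)(0.170)/((0.08206)(196.2)) = 11.892/16.100 = 0.7386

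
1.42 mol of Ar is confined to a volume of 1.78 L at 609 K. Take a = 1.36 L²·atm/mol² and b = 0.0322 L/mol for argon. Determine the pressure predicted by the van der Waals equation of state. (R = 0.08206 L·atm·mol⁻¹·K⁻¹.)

P ≈ 40.05 atm

P = nRT/(V − nb) − a n²/V²
nRT/(V − nb) = (1.42)(0.08206)(609)/(1.78 − 1.42×0.0322) = 70.964/1.7343 = 40.918 atm
a n²/V² = (1.36)(1.42)²/(1.78)² = 0.86552 atm
P = 40.918 − 0.86552 = 40.05 atm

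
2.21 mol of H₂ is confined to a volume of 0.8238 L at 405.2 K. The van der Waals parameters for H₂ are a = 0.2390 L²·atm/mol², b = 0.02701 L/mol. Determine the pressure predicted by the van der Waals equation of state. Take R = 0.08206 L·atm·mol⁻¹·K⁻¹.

P ≈ 94.45 atm

P = nRT/(V − nb) − a n²/V²
nRT/(V − nb) = (2.21)(0.08206)(405.2)/(0.8238 − 2.21×0.02701) = 73.484/0.76411 = 96.169 atm
a n²/V² = (0.2390)(2.21)²/(0.8238)² = 1.7200 atm
P = 96.169 − 1.7200 = 94.45 atm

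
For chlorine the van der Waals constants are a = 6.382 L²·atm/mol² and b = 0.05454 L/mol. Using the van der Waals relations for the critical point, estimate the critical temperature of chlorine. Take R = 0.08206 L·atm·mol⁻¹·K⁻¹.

T_c ≈ 422.5 K

For a van der Waals gas, T_c = 8a/(27Rb).
T_c = 8×6.382/(27×0.08206×0.05454) = 51.056/0.12084 = 422.5 K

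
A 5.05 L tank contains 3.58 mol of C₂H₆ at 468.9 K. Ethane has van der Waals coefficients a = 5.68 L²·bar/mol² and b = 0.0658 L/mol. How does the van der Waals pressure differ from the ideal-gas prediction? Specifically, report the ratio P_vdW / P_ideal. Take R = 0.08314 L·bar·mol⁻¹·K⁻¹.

P_vdW / P_ideal ≈ 0.9456

Ideal: P_ideal = nRT/V = (3.58)(0.08314)(468.9)/5.05 = 27.6364 bar
vdW: P = nRT/(V − nb) − a n²/V² = 139.564/4.81444 − 72.7972/25.5025 = 28.9886 − 2.85451 = 26.1341 bar
Ratio = 26.1341/27.6364 = 0.9456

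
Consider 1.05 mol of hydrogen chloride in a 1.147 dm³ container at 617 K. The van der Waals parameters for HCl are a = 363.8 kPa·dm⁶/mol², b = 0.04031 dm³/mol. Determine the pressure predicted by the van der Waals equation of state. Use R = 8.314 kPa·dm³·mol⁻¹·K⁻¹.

P ≈ 4571 kPa

P = nRT/(V − nb) − a n²/V²
nRT/(V − nb) = (1.05)(8.314)(617)/(1.147 − 1.05×0.04031) = 5386.2/1.1047 = 4875.7 kPa
a n²/V² = (363.8)(1.05)²/(1.147)² = 304.87 kPa
P = 4875.7 − 304.87 = 4571 kPa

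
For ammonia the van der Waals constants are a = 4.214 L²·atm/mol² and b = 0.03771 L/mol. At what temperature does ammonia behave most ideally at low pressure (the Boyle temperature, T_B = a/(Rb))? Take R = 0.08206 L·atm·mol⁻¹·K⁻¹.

T_B ≈ 1362 K

For a van der Waals gas the second virial coefficient B₂ = b − a/(RT) vanishes at T_B = a/(Rb).
T_B = 4.214/(0.08206×0.03771) = 4.214/0.0030945 = 1362 K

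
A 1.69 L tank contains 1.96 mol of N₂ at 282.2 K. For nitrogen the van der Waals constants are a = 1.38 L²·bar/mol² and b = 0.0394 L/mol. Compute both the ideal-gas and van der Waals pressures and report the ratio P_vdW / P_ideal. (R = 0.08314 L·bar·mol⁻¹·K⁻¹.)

P_vdW / P_ideal ≈ 0.9797

Ideal: P_ideal = nRT/V = (1.96)(0.08314)(282.2)/1.69 = 27.2105 bar
vdW: P = nRT/(V − nb) − a n²/V² = 45.9857/1.61278 − 5.30141/2.85610 = 28.5133 − 1.85617 = 26.6571 bar
Ratio = 26.6571/27.2105 = 0.9797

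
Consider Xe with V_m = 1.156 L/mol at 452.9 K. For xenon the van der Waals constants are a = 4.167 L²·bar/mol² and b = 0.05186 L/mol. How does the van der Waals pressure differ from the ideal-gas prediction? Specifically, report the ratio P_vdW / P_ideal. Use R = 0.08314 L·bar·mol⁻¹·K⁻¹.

Ideal: P_ideal = RT/V_m = (0.08314)(452.9)/1.156 = 32.5728 bar
vdW: P = RT/(V_m − b) − a/V_m² = 37.6541/1.10414 − 4.167/1.33634 = 34.1027 − 3.11822 = 30.9845 bar
Ratio = 30.9845/32.5728 = 0.9512

P_vdW / P_ideal ≈ 0.9512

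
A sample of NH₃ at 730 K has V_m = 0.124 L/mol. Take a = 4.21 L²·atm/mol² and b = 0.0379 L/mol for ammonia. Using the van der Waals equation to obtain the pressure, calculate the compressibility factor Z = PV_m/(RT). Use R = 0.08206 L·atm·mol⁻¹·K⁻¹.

Z ≈ 0.8734

P = RT/(V_m − b) − a/V_m² = (0.08206)(730)/(0.124 − 0.0379) − 4.21/(0.124)²
  = 59.904/0.086100 − 273.80 = 695.75 − 273.80 = 421.95 atm
Z = PV_m/(RT) = (421.95)(0.124)/((0.08206)(730)) = 52.322/59.904 = 0.8734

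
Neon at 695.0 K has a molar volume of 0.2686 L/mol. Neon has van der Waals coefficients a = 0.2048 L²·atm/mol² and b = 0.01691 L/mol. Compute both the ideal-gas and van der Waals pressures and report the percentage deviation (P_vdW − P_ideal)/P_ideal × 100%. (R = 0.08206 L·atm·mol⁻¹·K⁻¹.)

Ideal: P_ideal = RT/V_m = (0.08206)(695.0)/0.2686 = 212.329 atm
vdW: P = RT/(V_m − b) − a/V_m² = 57.0317/0.251690 − 0.2048/0.0721460 = 226.595 − 2.83869 = 223.756 atm
% deviation = (223.756 − 212.329)/212.329 × 100% = 5.38%

5.38 %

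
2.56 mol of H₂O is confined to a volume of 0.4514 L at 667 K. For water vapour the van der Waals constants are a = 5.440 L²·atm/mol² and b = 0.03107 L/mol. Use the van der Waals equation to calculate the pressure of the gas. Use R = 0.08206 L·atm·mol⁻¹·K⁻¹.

P ≈ 201.8 atm

P = nRT/(V − nb) − a n²/V²
nRT/(V − nb) = (2.56)(0.08206)(667)/(0.4514 − 2.56×0.03107) = 140.12/0.37186 = 376.81 atm
a n²/V² = (5.440)(2.56)²/(0.4514)² = 174.97 atm
P = 376.81 − 174.97 = 201.8 atm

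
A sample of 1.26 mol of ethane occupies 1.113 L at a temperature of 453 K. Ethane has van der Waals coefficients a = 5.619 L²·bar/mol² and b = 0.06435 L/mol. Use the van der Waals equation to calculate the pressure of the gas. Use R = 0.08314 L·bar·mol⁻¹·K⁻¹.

P = nRT/(V − nb) − a n²/V²
nRT/(V − nb) = (1.26)(0.08314)(453)/(1.113 − 1.26×0.06435) = 47.455/1.0319 = 45.988 bar
a n²/V² = (5.619)(1.26)²/(1.113)² = 7.2013 bar
P = 45.988 − 7.2013 = 38.79 bar

P ≈ 38.79 bar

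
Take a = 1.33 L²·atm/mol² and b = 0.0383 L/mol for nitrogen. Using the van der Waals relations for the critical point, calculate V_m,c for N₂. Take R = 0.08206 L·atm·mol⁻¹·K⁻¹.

For a van der Waals gas, V_m,c = 3b.
V_m,c = 3×0.0383 = 0.1149 L/mol

V_m,c ≈ 0.1149 L/mol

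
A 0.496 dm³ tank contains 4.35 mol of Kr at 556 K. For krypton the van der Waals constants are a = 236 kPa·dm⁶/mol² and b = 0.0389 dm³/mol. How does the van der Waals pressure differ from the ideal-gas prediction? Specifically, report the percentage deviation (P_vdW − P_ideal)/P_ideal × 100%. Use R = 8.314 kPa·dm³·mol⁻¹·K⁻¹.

7.01 %

Ideal: P_ideal = nRT/V = (4.35)(8.314)(556)/0.496 = 40540.8 kPa
vdW: P = nRT/(V − nb) − a n²/V² = 20108.2/0.326785 − 4465.71/0.246016 = 61533.4 − 18152.1 = 43381.3 kPa
% deviation = (43381.3 − 40540.8)/40540.8 × 100% = 7.01%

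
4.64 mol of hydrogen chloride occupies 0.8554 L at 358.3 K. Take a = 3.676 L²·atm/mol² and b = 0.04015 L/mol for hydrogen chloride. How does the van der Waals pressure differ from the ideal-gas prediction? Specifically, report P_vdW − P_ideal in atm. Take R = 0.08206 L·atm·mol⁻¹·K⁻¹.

ΔP ≈ -63.76 atm

Ideal: P_ideal = nRT/V = (4.64)(0.08206)(358.3)/0.8554 = 159.488 atm
vdW: P = nRT/(V − nb) − a n²/V² = 136.426/0.669104 − 79.1428/0.731709 = 203.894 − 108.162 = 95.732 atm
ΔP = 95.732 − 159.488 = -63.76 atm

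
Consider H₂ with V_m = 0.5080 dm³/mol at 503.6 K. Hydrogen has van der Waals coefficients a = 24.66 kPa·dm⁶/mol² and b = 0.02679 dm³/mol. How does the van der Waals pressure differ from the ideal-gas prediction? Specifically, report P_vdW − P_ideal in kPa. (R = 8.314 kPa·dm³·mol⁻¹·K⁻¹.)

Ideal: P_ideal = RT/V_m = (8.314)(503.6)/0.5080 = 8241.99 kPa
vdW: P = RT/(V_m − b) − a/V_m² = 4186.93/0.481210 − 24.66/0.258064 = 8700.84 − 95.5577 = 8605.28 kPa
ΔP = 8605.28 − 8241.99 = 363.3 kPa

ΔP ≈ 363.3 kPa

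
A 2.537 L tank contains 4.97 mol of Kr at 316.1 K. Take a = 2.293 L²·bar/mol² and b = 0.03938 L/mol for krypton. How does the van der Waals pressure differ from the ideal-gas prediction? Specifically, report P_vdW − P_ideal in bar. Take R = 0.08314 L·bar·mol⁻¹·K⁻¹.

ΔP ≈ -4.496 bar

Ideal: P_ideal = nRT/V = (4.97)(0.08314)(316.1)/2.537 = 51.4838 bar
vdW: P = nRT/(V − nb) − a n²/V² = 130.614/2.34128 − 56.6392/6.43637 = 55.7874 − 8.79987 = 46.9875 bar
ΔP = 46.9875 − 51.4838 = -4.496 bar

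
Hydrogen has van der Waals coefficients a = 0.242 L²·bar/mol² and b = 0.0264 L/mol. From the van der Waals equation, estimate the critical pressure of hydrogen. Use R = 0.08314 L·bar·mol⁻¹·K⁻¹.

For a van der Waals gas, P_c = a/(27b²).
P_c = 0.242/(27×(0.0264)²) = 0.242/0.018818 = 12.86 bar

P_c ≈ 12.86 bar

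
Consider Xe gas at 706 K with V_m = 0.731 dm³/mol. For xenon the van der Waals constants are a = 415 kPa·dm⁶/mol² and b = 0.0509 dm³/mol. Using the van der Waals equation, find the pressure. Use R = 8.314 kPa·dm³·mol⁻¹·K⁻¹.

P ≈ 7854 kPa

P = RT/(V_m − b) − a/V_m²
RT/(V_m − b) = (8.314)(706)/(0.731 − 0.0509) = 5869.7/0.68010 = 8630.6 kPa
a/V_m² = 415/(0.731)² = 776.63 kPa
P = 8630.6 − 776.63 = 7854 kPa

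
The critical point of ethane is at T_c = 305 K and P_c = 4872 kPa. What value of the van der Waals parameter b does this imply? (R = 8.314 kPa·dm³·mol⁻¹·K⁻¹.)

b ≈ 0.06506 dm³/mol

From T_c = 8a/(27Rb) and P_c = a/(27b²): b = R T_c/(8 P_c).
b = (8.314)(305)/(8×4872) = 2535.8/38976 = 0.06506 dm³/mol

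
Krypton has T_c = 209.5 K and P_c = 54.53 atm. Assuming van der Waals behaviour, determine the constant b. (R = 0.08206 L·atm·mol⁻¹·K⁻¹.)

b ≈ 0.03941 L/mol

From T_c = 8a/(27Rb) and P_c = a/(27b²): b = R T_c/(8 P_c).
b = (0.08206)(209.5)/(8×54.53) = 17.192/436.24 = 0.03941 L/mol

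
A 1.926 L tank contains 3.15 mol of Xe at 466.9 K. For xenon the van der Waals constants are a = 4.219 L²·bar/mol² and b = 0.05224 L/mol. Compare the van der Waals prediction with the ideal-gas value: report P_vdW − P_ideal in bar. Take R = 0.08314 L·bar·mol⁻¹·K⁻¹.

ΔP ≈ -5.354 bar

Ideal: P_ideal = nRT/V = (3.15)(0.08314)(466.9)/1.926 = 63.4875 bar
vdW: P = nRT/(V − nb) − a n²/V² = 122.277/1.76144 − 41.8630/3.70948 = 69.4188 − 11.2854 = 58.1334 bar
ΔP = 58.1334 − 63.4875 = -5.354 bar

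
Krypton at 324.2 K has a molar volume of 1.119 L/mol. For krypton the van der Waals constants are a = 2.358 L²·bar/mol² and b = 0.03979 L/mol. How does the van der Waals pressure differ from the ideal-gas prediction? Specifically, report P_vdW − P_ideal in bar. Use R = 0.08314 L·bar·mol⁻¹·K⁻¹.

ΔP ≈ -0.995 bar

Ideal: P_ideal = RT/V_m = (0.08314)(324.2)/1.119 = 24.0876 bar
vdW: P = RT/(V_m − b) − a/V_m² = 26.9540/1.07921 − 2.358/1.25216 = 24.9757 − 1.88315 = 23.0926 bar
ΔP = 23.0926 − 24.0876 = -0.995 bar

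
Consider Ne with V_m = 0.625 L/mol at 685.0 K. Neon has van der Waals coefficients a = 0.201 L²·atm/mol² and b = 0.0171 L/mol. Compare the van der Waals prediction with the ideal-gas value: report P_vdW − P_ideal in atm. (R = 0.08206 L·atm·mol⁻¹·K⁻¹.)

Ideal: P_ideal = RT/V_m = (0.08206)(685.0)/0.625 = 89.9378 atm
vdW: P = RT/(V_m − b) − a/V_m² = 56.2111/0.607900 − 0.201/0.390625 = 92.4677 − 0.514560 = 91.9531 atm
ΔP = 91.9531 − 89.9378 = 2.015 atm

ΔP ≈ 2.015 atm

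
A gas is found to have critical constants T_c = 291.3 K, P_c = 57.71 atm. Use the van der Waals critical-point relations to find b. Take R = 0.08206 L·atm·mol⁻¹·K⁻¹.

From T_c = 8a/(27Rb) and P_c = a/(27b²): b = R T_c/(8 P_c).
b = (0.08206)(291.3)/(8×57.71) = 23.904/461.68 = 0.05178 L/mol

b ≈ 0.05178 L/mol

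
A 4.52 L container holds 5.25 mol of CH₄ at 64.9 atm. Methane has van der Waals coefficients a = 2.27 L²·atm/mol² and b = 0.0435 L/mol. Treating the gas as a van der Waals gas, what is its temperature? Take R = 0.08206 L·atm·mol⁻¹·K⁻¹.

T = (P + a n²/V²)(V − nb)/(nR)
P + a n²/V² = 64.9 + (2.27)(5.25)²/(4.52)² = 67.962 atm
V − nb = 4.52 − (5.25)(0.0435) = 4.2916 L
T = (67.962)(4.2916)/((5.25)(0.08206)) = 677.0 K

T ≈ 677.0 K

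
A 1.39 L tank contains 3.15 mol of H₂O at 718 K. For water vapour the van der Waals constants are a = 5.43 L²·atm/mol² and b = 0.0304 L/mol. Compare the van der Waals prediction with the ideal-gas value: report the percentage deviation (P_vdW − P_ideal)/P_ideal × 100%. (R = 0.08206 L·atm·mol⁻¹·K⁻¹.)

-13.49 %

Ideal: P_ideal = nRT/V = (3.15)(0.08206)(718)/1.39 = 133.522 atm
vdW: P = nRT/(V − nb) − a n²/V² = 185.595/1.29424 − 53.8792/1.93210 = 143.401 − 27.8863 = 115.515 atm
% deviation = (115.515 − 133.522)/133.522 × 100% = -13.49%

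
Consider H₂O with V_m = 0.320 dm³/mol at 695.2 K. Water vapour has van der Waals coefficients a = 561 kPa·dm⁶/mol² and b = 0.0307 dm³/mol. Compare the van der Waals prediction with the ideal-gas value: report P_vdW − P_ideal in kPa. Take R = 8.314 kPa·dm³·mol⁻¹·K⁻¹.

ΔP ≈ -3562 kPa

Ideal: P_ideal = RT/V_m = (8.314)(695.2)/0.320 = 18062.2 kPa
vdW: P = RT/(V_m − b) − a/V_m² = 5779.89/0.289300 − 561/0.102400 = 19978.9 − 5478.52 = 14500.4 kPa
ΔP = 14500.4 − 18062.2 = -3562 kPa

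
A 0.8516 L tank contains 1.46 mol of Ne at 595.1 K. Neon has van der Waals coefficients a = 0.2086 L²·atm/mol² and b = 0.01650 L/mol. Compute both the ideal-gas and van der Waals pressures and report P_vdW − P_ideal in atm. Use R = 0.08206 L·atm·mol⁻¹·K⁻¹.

ΔP ≈ 1.824 atm

Ideal: P_ideal = nRT/V = (1.46)(0.08206)(595.1)/0.8516 = 83.7218 atm
vdW: P = nRT/(V − nb) − a n²/V² = 71.2975/0.827510 − 0.444652/0.725223 = 86.1591 − 0.613125 = 85.5460 atm
ΔP = 85.5460 − 83.7218 = 1.824 atm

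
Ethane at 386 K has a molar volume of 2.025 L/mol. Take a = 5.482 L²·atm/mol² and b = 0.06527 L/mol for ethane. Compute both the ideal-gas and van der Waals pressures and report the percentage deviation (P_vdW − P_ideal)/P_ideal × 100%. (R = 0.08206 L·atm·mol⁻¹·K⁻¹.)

-5.22 %

Ideal: P_ideal = RT/V_m = (0.08206)(386)/2.025 = 15.6421 atm
vdW: P = RT/(V_m − b) − a/V_m² = 31.6752/1.95973 − 5.482/4.10063 = 16.1630 − 1.33687 = 14.8261 atm
% deviation = (14.8261 − 15.6421)/15.6421 × 100% = -5.22%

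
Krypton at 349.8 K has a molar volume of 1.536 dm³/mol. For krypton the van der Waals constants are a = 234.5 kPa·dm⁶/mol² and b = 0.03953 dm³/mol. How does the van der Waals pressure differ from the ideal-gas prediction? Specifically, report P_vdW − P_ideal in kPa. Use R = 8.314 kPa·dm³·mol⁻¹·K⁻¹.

Ideal: P_ideal = RT/V_m = (8.314)(349.8)/1.536 = 1893.38 kPa
vdW: P = RT/(V_m − b) − a/V_m² = 2908.24/1.49647 − 234.5/2.35930 = 1943.40 − 99.3939 = 1844.01 kPa
ΔP = 1844.01 − 1893.38 = -49.4 kPa

ΔP ≈ -49.4 kPa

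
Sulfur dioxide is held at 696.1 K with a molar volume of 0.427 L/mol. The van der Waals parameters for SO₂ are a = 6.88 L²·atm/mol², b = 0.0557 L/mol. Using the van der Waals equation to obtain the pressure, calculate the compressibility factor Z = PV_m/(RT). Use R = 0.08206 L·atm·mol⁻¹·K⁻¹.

Z ≈ 0.8679

P = RT/(V_m − b) − a/V_m² = (0.08206)(696.1)/(0.427 − 0.0557) − 6.88/(0.427)²
  = 57.122/0.37130 − 37.734 = 153.84 − 37.734 = 116.11 atm
Z = PV_m/(RT) = (116.11)(0.427)/((0.08206)(696.1)) = 49.579/57.122 = 0.8679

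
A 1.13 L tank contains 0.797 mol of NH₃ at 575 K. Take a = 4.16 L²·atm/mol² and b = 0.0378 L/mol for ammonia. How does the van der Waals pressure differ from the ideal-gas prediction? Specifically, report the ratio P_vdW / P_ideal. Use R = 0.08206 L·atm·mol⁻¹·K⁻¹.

P_vdW / P_ideal ≈ 0.9652

Ideal: P_ideal = nRT/V = (0.797)(0.08206)(575)/1.13 = 33.2797 atm
vdW: P = nRT/(V − nb) − a n²/V² = 37.6060/1.09987 − 2.64247/1.27690 = 34.1913 − 2.06944 = 32.1219 atm
Ratio = 32.1219/33.2797 = 0.9652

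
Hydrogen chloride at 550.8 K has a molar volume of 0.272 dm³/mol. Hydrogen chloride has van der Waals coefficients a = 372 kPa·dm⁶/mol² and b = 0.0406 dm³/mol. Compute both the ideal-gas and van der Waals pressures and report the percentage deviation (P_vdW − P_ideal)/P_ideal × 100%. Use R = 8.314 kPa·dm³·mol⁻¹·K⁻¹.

Ideal: P_ideal = RT/V_m = (8.314)(550.8)/0.272 = 16835.9 kPa
vdW: P = RT/(V_m − b) − a/V_m² = 4579.35/0.231400 − 372/0.0739840 = 19789.8 − 5028.11 = 14761.7 kPa
% deviation = (14761.7 − 16835.9)/16835.9 × 100% = -12.32%

-12.32 %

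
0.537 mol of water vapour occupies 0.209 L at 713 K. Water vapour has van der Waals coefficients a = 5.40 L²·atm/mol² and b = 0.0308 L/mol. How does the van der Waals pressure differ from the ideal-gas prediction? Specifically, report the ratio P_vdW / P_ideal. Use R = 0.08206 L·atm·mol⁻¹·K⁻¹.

P_vdW / P_ideal ≈ 0.8488

Ideal: P_ideal = nRT/V = (0.537)(0.08206)(713)/0.209 = 150.331 atm
vdW: P = nRT/(V − nb) − a n²/V² = 31.4192/0.192460 − 1.55719/0.0436810 = 163.251 − 35.6491 = 127.602 atm
Ratio = 127.602/150.331 = 0.8488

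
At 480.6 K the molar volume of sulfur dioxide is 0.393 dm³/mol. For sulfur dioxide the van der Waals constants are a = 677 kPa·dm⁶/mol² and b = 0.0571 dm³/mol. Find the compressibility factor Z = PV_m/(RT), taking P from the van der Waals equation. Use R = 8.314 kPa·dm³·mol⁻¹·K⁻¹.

P = RT/(V_m − b) − a/V_m² = (8.314)(480.6)/(0.393 − 0.0571) − 677/(0.393)²
  = 3995.7/0.33590 − 4383.3 = 11896 − 4383.3 = 7513 kPa
Z = PV_m/(RT) = (7513)(0.393)/((8.314)(480.6)) = 2952.6/3995.7 = 0.7389

Z ≈ 0.7389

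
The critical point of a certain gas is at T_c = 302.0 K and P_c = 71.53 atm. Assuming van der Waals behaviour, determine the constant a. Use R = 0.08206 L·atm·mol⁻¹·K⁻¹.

From T_c = 8a/(27Rb) and P_c = a/(27b²): a = 27 R² T_c²/(64 P_c).
a = 27×(0.08206)²×(302.0)²/(64×71.53) = 16582/4577.9 = 3.622 L²·atm/mol²

a ≈ 3.622 L²·atm/mol²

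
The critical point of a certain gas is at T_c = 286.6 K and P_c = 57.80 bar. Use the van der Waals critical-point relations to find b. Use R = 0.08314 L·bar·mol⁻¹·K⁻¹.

From T_c = 8a/(27Rb) and P_c = a/(27b²): b = R T_c/(8 P_c).
b = (0.08314)(286.6)/(8×57.80) = 23.828/462.40 = 0.05153 L/mol

b ≈ 0.05153 L/mol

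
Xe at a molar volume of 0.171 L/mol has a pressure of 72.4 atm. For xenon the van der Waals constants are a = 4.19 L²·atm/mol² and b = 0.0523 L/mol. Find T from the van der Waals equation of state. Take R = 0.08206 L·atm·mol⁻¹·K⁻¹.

T ≈ 312.0 K

T = (P + a/V_m²)(V_m − b)/R
P + a/V_m² = 72.4 + 4.19/(0.171)² = 215.69 atm
V_m − b = 0.171 − 0.0523 = 0.11870 L/mol
T = (215.69)(0.11870)/0.08206 = 312.0 K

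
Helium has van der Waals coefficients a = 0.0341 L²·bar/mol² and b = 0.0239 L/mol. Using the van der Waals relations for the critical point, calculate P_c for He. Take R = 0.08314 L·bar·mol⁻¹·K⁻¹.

For a van der Waals gas, P_c = a/(27b²).
P_c = 0.0341/(27×(0.0239)²) = 0.0341/0.015423 = 2.211 bar

P_c ≈ 2.211 bar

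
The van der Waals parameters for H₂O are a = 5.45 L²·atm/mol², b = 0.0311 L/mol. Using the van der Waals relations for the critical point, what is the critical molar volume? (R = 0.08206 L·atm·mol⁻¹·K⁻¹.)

V_m,c ≈ 0.09330 L/mol

For a van der Waals gas, V_m,c = 3b.
V_m,c = 3×0.0311 = 0.09330 L/mol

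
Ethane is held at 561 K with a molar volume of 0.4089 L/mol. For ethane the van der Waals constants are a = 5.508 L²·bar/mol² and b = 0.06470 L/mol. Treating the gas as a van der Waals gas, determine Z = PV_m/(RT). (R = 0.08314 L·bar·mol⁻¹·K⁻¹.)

P = RT/(V_m − b) − a/V_m² = (0.08314)(561)/(0.4089 − 0.06470) − 5.508/(0.4089)²
  = 46.642/0.34420 − 32.943 = 135.51 − 32.943 = 102.57 bar
Z = PV_m/(RT) = (102.57)(0.4089)/((0.08314)(561)) = 41.941/46.642 = 0.8992

Z ≈ 0.8992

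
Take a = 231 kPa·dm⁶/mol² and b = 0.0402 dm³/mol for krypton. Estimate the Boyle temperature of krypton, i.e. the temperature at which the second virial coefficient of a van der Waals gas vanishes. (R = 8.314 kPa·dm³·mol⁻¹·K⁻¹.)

T_B ≈ 691.2 K

For a van der Waals gas the second virial coefficient B₂ = b − a/(RT) vanishes at T_B = a/(Rb).
T_B = 231/(8.314×0.0402) = 231/0.33422 = 691.2 K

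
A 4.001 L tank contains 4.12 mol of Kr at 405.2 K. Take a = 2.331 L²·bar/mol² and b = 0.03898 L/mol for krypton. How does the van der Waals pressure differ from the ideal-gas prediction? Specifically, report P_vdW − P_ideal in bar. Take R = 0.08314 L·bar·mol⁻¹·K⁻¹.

Ideal: P_ideal = nRT/V = (4.12)(0.08314)(405.2)/4.001 = 34.6903 bar
vdW: P = nRT/(V − nb) − a n²/V² = 138.796/3.84040 − 39.5673/16.0080 = 36.1410 − 2.47172 = 33.6693 bar
ΔP = 33.6693 − 34.6903 = -1.021 bar

ΔP ≈ -1.021 bar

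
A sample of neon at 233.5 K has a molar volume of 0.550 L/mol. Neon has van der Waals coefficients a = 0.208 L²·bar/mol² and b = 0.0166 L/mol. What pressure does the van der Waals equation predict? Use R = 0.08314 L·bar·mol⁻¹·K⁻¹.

P ≈ 35.71 bar

P = RT/(V_m − b) − a/V_m²
RT/(V_m − b) = (0.08314)(233.5)/(0.550 − 0.0166) = 19.413/0.53340 = 36.395 bar
a/V_m² = 0.208/(0.550)² = 0.68760 bar
P = 36.395 − 0.68760 = 35.71 bar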